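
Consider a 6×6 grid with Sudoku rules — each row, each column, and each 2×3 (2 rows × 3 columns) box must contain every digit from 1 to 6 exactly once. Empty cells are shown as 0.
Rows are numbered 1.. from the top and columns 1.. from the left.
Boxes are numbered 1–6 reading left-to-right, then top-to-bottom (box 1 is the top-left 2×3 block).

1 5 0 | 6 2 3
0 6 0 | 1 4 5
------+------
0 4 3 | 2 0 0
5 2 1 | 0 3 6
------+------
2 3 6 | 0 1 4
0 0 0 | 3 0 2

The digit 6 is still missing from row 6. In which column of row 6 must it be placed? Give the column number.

5

Consider where 6 can go in row 6.
row 6, column 1 is out (box 5 already has a 6).
row 6, column 2 is out (column 2 already has a 6).
row 6, column 3 is out (column 3 already has a 6).
So the only cell in row 6 that can hold 6 is row 6, column 5.
That is column 5.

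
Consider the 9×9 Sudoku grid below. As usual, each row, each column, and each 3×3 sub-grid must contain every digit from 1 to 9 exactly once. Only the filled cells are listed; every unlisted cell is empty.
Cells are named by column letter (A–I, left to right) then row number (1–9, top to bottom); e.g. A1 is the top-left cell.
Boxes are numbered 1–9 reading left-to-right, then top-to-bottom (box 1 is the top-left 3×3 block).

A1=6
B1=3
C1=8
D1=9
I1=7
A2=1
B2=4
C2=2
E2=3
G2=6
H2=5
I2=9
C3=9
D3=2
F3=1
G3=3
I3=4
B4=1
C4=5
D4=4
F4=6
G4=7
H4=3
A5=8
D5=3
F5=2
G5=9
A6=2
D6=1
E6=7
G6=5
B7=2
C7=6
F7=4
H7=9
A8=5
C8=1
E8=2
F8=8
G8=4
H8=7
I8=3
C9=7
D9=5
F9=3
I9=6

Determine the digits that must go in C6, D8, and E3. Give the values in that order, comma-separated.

3,6,6

For C6:
  Consider where 3 can go in row 6.
  B6 is out (column B already has a 3).
  F6 is out (column F already has a 3).
  H6 is out (column H already has a 3).
  I6 is out (column I already has a 3).
  So the only cell in row 6 that can hold 3 is C6.
  So C6 = 3.
For D8:
  Row 8 already contains {1, 2, 3, 4, 5, 7, 8}.
  Column D already contains {1, 2, 3, 4, 5, 9}.
  Its 3×3 block (box 8) already contains {2, 3, 4, 5, 8}.
  The only value from 1–9 not eliminated is 6, so D8 = 6.
For E3:
  Consider where 6 can go in column E.
  E1 is out (row 1 already has a 6).
  E4 is out (row 4 already has a 6).
  E5 is out (box 5 already has a 6).
  E7 is out (row 7 already has a 6).
  E9 is out (row 9 already has a 6).
  So the only cell in column E that can hold 6 is E3.
  So E3 = 6.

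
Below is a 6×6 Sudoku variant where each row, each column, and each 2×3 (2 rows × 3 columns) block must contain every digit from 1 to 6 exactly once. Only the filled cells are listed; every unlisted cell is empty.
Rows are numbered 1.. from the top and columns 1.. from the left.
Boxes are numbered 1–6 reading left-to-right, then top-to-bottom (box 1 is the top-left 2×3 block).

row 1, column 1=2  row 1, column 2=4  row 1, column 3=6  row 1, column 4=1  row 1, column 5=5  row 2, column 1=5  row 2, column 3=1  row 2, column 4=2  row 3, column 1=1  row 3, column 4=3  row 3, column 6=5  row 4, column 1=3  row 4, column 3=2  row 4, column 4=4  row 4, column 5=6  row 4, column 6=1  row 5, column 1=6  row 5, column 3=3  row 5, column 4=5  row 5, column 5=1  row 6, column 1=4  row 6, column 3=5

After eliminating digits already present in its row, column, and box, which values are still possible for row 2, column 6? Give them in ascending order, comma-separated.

Row 2 already contains {1, 2, 5}.
Column 6 already contains {1, 5}.
Its 2×3 block (box 2) already contains {1, 2, 5}.
Removing those from 1–6 leaves {3, 4, 6} as the candidates for row 2, column 6.

3,4,6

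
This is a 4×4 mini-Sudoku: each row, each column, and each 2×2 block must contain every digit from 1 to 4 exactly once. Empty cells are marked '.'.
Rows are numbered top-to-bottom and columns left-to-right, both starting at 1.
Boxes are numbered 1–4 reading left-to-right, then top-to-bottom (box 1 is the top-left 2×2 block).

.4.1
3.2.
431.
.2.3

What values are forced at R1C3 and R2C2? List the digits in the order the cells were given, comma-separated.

3,1

For R1C3:
  Row 1 already contains {1, 4}.
  Column 3 already contains {1, 2}.
  Its 2×2 block (box 2) already contains {1, 2}.
  The only value from 1–4 not eliminated is 3, so R1C3 = 3.
For R2C2:
  Row 2 already contains {2, 3}.
  Column 2 already contains {2, 3, 4}.
  Its 2×2 block (box 1) already contains {3, 4}.
  The only value from 1–4 not eliminated is 1, so R2C2 = 1.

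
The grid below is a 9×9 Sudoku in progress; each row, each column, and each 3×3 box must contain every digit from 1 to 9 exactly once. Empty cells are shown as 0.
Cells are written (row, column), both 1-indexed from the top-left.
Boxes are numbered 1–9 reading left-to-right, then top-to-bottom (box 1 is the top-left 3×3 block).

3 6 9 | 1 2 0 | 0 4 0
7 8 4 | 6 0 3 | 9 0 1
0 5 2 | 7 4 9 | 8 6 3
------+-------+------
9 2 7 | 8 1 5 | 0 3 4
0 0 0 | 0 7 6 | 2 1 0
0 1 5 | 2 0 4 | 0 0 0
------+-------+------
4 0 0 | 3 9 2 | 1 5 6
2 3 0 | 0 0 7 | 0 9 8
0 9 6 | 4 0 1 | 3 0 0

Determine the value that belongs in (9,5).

8

Cell (9,5) itself could take any of {5, 8} by direct elimination.
Consider where 8 can go in box 8.
(8,4) is out (row 8 already has a 8).
(8,5) is out (row 8 already has a 8).
So the only cell in box 8 that can hold 8 is (9,5).
Therefore (9,5) = 8.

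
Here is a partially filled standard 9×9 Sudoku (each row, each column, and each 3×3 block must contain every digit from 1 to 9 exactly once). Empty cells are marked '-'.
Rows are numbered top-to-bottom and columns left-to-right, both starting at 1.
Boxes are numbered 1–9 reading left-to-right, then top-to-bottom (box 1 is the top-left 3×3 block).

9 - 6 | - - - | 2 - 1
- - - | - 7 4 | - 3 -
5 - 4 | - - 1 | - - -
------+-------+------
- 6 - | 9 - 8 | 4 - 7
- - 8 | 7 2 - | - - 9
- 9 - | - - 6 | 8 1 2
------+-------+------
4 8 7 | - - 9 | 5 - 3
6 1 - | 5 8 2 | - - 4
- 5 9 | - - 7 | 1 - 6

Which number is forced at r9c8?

8

Cell r9c8 itself could take any of {2, 8} by direct elimination.
Consider where 8 can go in box 9.
r7c8 is out (row 7 already has a 8).
r8c7 is out (row 8 already has a 8).
r8c8 is out (row 8 already has a 8).
So the only cell in box 9 that can hold 8 is r9c8.
Therefore r9c8 = 8.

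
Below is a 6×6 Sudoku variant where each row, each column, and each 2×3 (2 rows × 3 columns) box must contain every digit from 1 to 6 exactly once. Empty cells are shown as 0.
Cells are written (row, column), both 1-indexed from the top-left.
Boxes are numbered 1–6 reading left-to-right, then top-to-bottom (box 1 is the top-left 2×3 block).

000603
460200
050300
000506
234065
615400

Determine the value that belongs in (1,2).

Row 1 already contains {3, 6}.
Column 2 already contains {1, 3, 5, 6}.
Its 2×3 block (box 1) already contains {4, 6}.
The only value from 1–6 not eliminated is 2, so (1,2) = 2.

2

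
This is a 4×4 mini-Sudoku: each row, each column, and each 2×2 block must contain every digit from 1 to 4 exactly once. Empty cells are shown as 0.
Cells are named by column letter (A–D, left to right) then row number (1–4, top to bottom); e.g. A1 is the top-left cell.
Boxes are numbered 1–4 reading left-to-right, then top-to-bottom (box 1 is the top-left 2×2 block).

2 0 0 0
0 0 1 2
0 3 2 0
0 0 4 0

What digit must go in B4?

2

Cell B4 itself could take any of {1, 2} by direct elimination.
Consider where 2 can go in row 4.
A4 is out (column A already has a 2).
D4 is out (column D already has a 2).
So the only cell in row 4 that can hold 2 is B4.
Therefore B4 = 2.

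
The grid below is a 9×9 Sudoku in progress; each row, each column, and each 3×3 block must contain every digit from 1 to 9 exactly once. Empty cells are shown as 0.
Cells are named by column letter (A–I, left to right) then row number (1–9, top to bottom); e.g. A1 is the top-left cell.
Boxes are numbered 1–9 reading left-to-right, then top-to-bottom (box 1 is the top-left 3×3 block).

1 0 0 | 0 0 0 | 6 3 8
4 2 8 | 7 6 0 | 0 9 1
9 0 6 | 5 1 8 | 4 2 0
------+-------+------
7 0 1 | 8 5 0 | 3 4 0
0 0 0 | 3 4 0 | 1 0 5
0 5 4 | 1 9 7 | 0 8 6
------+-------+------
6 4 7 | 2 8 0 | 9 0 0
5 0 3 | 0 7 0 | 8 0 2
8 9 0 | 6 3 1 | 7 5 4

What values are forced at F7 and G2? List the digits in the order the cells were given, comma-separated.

For F7:
  Row 7 already contains {2, 4, 6, 7, 8, 9}.
  Column F already contains {1, 7, 8}.
  Its 3×3 block (box 8) already contains {1, 2, 3, 6, 7, 8}.
  The only value from 1–9 not eliminated is 5, so F7 = 5.
For G2:
  Row 2 already contains {1, 2, 4, 6, 7, 8, 9}.
  Column G already contains {1, 3, 4, 6, 7, 8, 9}.
  Its 3×3 block (box 3) already contains {1, 2, 3, 4, 6, 8, 9}.
  The only value from 1–9 not eliminated is 5, so G2 = 5.

5,5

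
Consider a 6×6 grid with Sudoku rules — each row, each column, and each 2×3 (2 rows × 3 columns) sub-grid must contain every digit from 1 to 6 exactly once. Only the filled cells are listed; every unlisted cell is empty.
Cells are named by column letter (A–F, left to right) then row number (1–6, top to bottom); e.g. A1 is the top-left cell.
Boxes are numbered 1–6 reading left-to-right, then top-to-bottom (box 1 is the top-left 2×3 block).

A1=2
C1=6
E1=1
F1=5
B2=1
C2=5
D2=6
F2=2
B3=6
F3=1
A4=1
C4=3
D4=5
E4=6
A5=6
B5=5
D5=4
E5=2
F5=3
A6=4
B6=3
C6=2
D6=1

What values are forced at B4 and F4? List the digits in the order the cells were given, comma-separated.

2,4

For B4:
  Consider where 2 can go in column B.
  B1 is out (row 1 already has a 2).
  So the only cell in column B that can hold 2 is B4.
  So B4 = 2.
For F4:
  Row 4 already contains {1, 3, 5, 6}.
  Column F already contains {1, 2, 3, 5}.
  Its 2×3 block (box 4) already contains {1, 5, 6}.
  The only value from 1–6 not eliminated is 4, so F4 = 4.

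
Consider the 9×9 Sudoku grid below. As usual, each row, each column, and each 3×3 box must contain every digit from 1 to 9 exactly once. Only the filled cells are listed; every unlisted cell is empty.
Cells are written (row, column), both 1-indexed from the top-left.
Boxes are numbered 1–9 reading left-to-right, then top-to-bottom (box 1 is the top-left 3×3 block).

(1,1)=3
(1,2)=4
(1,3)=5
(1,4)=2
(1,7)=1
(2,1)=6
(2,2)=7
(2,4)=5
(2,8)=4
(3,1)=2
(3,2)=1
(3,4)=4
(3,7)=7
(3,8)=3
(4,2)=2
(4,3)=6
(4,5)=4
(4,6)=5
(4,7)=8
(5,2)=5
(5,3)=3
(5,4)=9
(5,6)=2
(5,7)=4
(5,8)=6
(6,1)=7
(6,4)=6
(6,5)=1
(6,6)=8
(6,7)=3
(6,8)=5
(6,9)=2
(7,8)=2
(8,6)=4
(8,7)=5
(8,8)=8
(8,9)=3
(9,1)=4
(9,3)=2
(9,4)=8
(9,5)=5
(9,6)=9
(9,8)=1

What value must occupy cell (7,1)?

Cell (7,1) itself could take any of {1, 5, 8, 9} by direct elimination.
Consider where 5 can go in column 1.
(4,1) is out (row 4 already has a 5).
(5,1) is out (row 5 already has a 5).
(8,1) is out (row 8 already has a 5).
So the only cell in column 1 that can hold 5 is (7,1).
Therefore (7,1) = 5.

5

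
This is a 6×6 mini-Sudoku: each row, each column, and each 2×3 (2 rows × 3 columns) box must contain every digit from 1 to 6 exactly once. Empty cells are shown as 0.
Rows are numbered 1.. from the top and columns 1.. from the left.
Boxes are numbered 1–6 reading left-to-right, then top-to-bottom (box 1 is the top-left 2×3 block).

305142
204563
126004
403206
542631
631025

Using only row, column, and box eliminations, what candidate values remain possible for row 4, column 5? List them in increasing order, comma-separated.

1,5

Row 4 already contains {2, 3, 4, 6}.
Column 5 already contains {2, 3, 4, 6}.
Its 2×3 block (box 4) already contains {2, 4, 6}.
Removing those from 1–6 leaves {1, 5} as the candidates for row 4, column 5.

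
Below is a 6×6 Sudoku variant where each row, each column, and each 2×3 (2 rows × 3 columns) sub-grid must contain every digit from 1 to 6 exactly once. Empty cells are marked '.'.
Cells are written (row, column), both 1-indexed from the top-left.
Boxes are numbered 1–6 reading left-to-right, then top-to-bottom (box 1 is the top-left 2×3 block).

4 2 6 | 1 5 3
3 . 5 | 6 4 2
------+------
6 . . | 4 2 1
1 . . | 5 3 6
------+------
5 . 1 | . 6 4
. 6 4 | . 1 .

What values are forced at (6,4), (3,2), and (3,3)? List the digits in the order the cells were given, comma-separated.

3,5,3

For (6,4):
  Consider where 3 can go in row 6.
  (6,1) is out (column 1 already has a 3).
  (6,6) is out (column 6 already has a 3).
  So the only cell in row 6 that can hold 3 is (6,4).
  So (6,4) = 3.
For (3,2):
  Consider where 5 can go in box 3.
  (3,3) is out (column 3 already has a 5).
  (4,2) is out (row 4 already has a 5).
  (4,3) is out (row 4 already has a 5).
  So the only cell in box 3 that can hold 5 is (3,2).
  So (3,2) = 5.
For (3,3):
  Row 3 already contains {1, 2, 4, 6}.
  Column 3 already contains {1, 4, 5, 6}.
  Its 2×3 block (box 3) already contains {1, 6}.
  The only value from 1–6 not eliminated is 3, so (3,3) = 3.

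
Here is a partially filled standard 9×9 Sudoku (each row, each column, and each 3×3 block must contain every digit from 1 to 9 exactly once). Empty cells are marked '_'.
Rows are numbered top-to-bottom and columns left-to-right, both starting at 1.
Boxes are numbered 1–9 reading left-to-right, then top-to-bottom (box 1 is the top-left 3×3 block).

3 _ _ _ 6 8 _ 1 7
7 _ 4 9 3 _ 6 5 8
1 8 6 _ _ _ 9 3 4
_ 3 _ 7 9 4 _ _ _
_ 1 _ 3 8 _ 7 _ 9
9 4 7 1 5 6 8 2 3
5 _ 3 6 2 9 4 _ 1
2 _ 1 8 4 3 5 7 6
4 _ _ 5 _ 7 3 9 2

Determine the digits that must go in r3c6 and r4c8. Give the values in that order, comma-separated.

For r3c6:
  Consider where 5 can go in box 2.
  r1c4 is out (column 4 already has a 5).
  r2c6 is out (row 2 already has a 5).
  r3c4 is out (column 4 already has a 5).
  r3c5 is out (column 5 already has a 5).
  So the only cell in box 2 that can hold 5 is r3c6.
  So r3c6 = 5.
For r4c8:
  Row 4 already contains {3, 4, 7, 9}.
  Column 8 already contains {1, 2, 3, 5, 7, 9}.
  Its 3×3 block (box 6) already contains {2, 3, 7, 8, 9}.
  The only value from 1–9 not eliminated is 6, so r4c8 = 6.

5,6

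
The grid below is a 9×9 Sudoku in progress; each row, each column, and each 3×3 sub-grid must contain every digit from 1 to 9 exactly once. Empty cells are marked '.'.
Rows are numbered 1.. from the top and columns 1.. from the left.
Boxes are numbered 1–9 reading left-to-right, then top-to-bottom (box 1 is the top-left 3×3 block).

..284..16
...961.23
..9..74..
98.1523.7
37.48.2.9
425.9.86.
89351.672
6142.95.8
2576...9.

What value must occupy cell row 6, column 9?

1

Row 6 already contains {2, 4, 5, 6, 8, 9}.
Column 9 already contains {2, 3, 6, 7, 8, 9}.
Its 3×3 block (box 6) already contains {2, 3, 6, 7, 8, 9}.
The only value from 1–9 not eliminated is 1, so row 6, column 9 = 1.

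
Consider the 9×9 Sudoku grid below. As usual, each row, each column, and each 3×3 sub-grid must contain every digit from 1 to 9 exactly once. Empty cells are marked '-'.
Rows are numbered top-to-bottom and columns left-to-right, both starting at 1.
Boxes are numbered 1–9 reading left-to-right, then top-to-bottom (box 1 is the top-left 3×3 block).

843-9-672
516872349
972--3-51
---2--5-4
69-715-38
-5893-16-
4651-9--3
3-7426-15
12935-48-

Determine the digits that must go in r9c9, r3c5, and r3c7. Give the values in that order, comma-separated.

For r9c9:
  Consider where 6 can go in box 9.
  r7c7 is out (row 7 already has a 6).
  r7c8 is out (row 7 already has a 6).
  r8c7 is out (row 8 already has a 6).
  So the only cell in box 9 that can hold 6 is r9c9.
  So r9c9 = 6.
For r3c5:
  Consider where 4 can go in box 2.
  r1c4 is out (row 1 already has a 4).
  r1c6 is out (row 1 already has a 4).
  r3c4 is out (column 4 already has a 4).
  So the only cell in box 2 that can hold 4 is r3c5.
  So r3c5 = 4.
For r3c7:
  Row 3 already contains {1, 2, 3, 5, 7, 9}.
  Column 7 already contains {1, 3, 4, 5, 6}.
  Its 3×3 block (box 3) already contains {1, 2, 3, 4, 5, 6, 7, 9}.
  The only value from 1–9 not eliminated is 8, so r3c7 = 8.

6,4,8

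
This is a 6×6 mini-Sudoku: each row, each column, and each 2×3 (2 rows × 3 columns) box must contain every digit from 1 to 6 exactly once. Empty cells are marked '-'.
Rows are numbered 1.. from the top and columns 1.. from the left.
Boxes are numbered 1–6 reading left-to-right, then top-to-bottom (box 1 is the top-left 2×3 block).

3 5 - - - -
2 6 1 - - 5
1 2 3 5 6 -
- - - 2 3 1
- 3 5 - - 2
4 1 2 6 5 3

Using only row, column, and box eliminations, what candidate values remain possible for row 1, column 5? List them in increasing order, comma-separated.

1,2,4

Row 1 already contains {3, 5}.
Column 5 already contains {3, 5, 6}.
Its 2×3 block (box 2) already contains {5}.
Removing those from 1–6 leaves {1, 2, 4} as the candidates for row 1, column 5.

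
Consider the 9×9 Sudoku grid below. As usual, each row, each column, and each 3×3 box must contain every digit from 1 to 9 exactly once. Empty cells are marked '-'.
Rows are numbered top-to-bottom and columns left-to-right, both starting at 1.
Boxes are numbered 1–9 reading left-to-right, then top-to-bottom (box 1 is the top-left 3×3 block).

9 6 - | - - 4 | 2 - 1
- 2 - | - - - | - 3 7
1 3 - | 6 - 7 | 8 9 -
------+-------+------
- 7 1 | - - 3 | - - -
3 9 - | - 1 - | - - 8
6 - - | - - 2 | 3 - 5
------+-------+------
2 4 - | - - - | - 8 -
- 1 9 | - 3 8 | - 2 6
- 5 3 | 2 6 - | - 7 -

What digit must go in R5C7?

Cell R5C7 itself could take any of {4, 6, 7} by direct elimination.
Consider where 7 can go in column 7.
R2C7 is out (row 2 already has a 7).
R4C7 is out (row 4 already has a 7).
R7C7 is out (box 9 already has a 7).
R8C7 is out (box 9 already has a 7).
R9C7 is out (row 9 already has a 7).
So the only cell in column 7 that can hold 7 is R5C7.
Therefore R5C7 = 7.

7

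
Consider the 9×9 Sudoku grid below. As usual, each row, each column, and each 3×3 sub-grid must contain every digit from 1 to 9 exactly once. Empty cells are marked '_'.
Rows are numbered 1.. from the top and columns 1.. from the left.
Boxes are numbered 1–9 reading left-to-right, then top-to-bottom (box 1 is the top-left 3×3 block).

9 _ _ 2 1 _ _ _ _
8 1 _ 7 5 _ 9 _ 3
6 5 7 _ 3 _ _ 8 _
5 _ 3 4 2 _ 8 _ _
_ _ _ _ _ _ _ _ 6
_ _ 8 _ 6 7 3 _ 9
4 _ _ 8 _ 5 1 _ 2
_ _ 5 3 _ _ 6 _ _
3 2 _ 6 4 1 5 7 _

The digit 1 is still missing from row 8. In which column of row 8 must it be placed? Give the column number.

Consider where 1 can go in row 8.
row 8, column 2 is out (column 2 already has a 1).
row 8, column 5 is out (column 5 already has a 1).
row 8, column 6 is out (column 6 already has a 1).
row 8, column 8 is out (box 9 already has a 1).
row 8, column 9 is out (box 9 already has a 1).
So the only cell in row 8 that can hold 1 is row 8, column 1.
That is column 1.

1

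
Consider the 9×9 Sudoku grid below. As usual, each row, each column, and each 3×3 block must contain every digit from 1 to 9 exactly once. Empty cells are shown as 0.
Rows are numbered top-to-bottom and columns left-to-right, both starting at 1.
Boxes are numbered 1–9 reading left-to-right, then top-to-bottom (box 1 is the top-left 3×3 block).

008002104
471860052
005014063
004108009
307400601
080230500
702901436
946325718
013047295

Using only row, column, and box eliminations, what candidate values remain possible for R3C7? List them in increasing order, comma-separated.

8,9

Row 3 already contains {1, 3, 4, 5, 6}.
Column 7 already contains {1, 2, 4, 5, 6, 7}.
Its 3×3 block (box 3) already contains {1, 2, 3, 4, 5, 6}.
Removing those from 1–9 leaves {8, 9} as the candidates for R3C7.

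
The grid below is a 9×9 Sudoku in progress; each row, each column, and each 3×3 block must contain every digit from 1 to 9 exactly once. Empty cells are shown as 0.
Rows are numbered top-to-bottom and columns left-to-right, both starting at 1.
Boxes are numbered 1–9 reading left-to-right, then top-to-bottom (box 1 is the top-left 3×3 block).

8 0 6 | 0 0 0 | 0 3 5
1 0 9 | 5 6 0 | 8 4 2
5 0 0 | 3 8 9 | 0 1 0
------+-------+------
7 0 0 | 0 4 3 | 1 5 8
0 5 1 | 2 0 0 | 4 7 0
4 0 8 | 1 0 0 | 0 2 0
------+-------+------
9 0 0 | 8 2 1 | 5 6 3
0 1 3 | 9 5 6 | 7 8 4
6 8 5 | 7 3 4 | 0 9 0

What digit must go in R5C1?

Row 5 already contains {1, 2, 4, 5, 7}.
Column 1 already contains {1, 4, 5, 6, 7, 8, 9}.
Its 3×3 block (box 4) already contains {1, 4, 5, 7, 8}.
The only value from 1–9 not eliminated is 3, so R5C1 = 3.

3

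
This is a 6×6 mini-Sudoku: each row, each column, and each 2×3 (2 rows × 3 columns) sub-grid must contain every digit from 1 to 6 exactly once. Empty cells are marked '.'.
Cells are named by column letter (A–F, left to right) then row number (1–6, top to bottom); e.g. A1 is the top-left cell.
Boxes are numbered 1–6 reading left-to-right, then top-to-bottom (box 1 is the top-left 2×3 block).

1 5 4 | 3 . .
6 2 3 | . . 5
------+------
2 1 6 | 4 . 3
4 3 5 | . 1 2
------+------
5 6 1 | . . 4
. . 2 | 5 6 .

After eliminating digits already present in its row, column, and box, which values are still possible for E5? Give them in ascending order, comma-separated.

Row 5 already contains {1, 4, 5, 6}.
Column E already contains {1, 6}.
Its 2×3 block (box 6) already contains {4, 5, 6}.
Removing those from 1–6 leaves {2, 3} as the candidates for E5.

2,3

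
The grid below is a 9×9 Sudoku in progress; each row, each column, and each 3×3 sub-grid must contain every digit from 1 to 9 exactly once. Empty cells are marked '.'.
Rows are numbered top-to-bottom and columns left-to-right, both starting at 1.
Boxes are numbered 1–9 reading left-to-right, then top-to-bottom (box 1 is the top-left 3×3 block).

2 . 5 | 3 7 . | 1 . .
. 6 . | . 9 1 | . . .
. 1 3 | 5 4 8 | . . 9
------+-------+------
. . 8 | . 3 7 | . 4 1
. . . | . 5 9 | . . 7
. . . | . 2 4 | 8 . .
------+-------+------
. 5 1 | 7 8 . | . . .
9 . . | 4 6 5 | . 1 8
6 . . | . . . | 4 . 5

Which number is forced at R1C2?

Cell R1C2 itself could take any of {4, 8, 9} by direct elimination.
Consider where 9 can go in row 1.
R1C6 is out (column 6 already has a 9).
R1C8 is out (box 3 already has a 9).
R1C9 is out (column 9 already has a 9).
So the only cell in row 1 that can hold 9 is R1C2.
Therefore R1C2 = 9.

9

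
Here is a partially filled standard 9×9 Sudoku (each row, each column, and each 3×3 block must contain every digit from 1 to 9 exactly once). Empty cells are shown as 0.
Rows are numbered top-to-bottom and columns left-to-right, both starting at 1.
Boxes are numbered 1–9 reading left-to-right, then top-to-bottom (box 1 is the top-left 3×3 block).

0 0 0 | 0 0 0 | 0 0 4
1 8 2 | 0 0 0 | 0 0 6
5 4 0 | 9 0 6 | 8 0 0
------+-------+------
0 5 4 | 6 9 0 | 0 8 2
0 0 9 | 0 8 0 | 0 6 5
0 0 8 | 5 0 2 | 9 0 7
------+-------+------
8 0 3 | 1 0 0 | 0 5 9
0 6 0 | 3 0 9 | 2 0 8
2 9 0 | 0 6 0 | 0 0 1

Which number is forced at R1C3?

6

Cell R1C3 itself could take any of {6, 7} by direct elimination.
Consider where 6 can go in column 3.
R3C3 is out (row 3 already has a 6).
R8C3 is out (row 8 already has a 6).
R9C3 is out (row 9 already has a 6).
So the only cell in column 3 that can hold 6 is R1C3.
Therefore R1C3 = 6.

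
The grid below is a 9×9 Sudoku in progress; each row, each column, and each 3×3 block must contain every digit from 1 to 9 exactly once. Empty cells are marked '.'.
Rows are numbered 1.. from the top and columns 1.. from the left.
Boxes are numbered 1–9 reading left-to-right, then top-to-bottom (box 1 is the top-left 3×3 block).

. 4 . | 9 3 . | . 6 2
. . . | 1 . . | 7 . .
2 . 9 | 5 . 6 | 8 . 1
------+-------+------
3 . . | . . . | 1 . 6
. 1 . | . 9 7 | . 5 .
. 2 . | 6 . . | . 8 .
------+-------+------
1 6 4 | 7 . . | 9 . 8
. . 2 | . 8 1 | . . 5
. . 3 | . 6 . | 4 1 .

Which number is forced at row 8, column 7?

Cell row 8, column 7 itself could take any of {3, 6} by direct elimination.
Consider where 6 can go in box 9.
row 7, column 8 is out (row 7 already has a 6).
row 8, column 8 is out (column 8 already has a 6).
row 9, column 9 is out (row 9 already has a 6).
So the only cell in box 9 that can hold 6 is row 8, column 7.
Therefore row 8, column 7 = 6.

6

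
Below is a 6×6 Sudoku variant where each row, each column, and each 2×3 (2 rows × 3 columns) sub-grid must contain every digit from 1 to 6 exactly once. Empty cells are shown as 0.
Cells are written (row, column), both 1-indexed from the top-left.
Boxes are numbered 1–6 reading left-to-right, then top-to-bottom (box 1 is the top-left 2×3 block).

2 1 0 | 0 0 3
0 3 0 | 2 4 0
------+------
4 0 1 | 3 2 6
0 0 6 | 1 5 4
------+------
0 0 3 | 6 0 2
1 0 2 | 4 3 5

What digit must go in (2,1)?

6

Cell (2,1) itself could take any of {5, 6} by direct elimination.
Consider where 6 can go in row 2.
(2,3) is out (column 3 already has a 6).
(2,6) is out (column 6 already has a 6).
So the only cell in row 2 that can hold 6 is (2,1).
Therefore (2,1) = 6.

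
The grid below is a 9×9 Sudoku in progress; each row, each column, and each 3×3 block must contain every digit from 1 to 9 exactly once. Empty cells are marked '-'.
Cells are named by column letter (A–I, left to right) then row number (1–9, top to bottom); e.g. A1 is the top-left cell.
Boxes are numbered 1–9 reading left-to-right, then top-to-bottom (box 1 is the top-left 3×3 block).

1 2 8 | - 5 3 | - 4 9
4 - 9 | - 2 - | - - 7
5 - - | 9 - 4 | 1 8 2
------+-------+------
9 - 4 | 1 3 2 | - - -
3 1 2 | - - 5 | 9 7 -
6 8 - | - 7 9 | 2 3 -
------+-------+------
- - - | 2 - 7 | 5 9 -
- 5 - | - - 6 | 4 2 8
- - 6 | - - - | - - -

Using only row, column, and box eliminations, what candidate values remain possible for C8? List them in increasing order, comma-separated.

Row 8 already contains {2, 4, 5, 6, 8}.
Column C already contains {2, 4, 6, 8, 9}.
Its 3×3 block (box 7) already contains {5, 6}.
Removing those from 1–9 leaves {1, 3, 7} as the candidates for C8.

1,3,7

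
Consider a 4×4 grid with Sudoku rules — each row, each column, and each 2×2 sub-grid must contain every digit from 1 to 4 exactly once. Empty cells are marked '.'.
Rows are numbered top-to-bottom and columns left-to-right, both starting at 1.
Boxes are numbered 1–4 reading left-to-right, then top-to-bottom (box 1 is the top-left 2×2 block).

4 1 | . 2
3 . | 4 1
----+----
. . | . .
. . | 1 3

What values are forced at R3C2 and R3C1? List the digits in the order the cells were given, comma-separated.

For R3C2:
  Consider where 3 can go in row 3.
  R3C1 is out (column 1 already has a 3).
  R3C3 is out (box 4 already has a 3).
  R3C4 is out (column 4 already has a 3).
  So the only cell in row 3 that can hold 3 is R3C2.
  So R3C2 = 3.
For R3C1:
  Consider where 1 can go in box 3.
  R3C2 is out (column 2 already has a 1).
  R4C1 is out (row 4 already has a 1).
  R4C2 is out (row 4 already has a 1).
  So the only cell in box 3 that can hold 1 is R3C1.
  So R3C1 = 1.

3,1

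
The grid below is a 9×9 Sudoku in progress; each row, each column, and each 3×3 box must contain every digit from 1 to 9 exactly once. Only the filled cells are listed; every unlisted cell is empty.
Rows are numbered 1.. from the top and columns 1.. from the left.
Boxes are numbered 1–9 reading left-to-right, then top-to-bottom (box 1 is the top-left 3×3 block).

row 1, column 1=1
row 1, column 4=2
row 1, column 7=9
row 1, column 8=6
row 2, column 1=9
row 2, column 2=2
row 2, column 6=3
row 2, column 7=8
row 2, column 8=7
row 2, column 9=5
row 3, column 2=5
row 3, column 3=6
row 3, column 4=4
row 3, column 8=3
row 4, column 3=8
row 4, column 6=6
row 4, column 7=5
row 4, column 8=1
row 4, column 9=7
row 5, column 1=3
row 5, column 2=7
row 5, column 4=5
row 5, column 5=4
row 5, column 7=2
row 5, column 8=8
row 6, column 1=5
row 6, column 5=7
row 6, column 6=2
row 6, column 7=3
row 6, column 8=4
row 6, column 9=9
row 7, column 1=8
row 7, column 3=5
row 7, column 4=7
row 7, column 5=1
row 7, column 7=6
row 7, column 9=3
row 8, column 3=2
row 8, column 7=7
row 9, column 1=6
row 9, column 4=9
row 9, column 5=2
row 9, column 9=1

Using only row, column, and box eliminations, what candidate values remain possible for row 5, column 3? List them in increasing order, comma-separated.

1,9

Row 5 already contains {2, 3, 4, 5, 7, 8}.
Column 3 already contains {2, 5, 6, 8}.
Its 3×3 block (box 4) already contains {3, 5, 7, 8}.
Removing those from 1–9 leaves {1, 9} as the candidates for row 5, column 3.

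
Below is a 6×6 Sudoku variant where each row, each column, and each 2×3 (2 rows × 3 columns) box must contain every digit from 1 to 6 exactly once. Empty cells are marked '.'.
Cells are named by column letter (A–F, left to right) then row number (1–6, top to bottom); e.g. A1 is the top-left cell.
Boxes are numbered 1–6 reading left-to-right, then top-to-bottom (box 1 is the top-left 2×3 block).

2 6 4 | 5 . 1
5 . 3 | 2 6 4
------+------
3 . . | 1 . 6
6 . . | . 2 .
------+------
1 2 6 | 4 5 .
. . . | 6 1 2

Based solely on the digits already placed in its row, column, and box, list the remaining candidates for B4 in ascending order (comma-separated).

Row 4 already contains {2, 6}.
Column B already contains {2, 6}.
Its 2×3 block (box 3) already contains {3, 6}.
Removing those from 1–6 leaves {1, 4, 5} as the candidates for B4.

1,4,5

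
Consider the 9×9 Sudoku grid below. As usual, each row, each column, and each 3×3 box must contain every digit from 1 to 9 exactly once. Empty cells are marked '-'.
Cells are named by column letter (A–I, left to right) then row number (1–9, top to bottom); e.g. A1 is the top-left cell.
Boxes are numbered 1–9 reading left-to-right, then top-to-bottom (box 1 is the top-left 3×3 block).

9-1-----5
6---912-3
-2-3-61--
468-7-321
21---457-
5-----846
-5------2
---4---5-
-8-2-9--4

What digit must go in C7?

Cell C7 itself could take any of {3, 4, 6, 7, 9} by direct elimination.
Consider where 4 can go in box 7.
A7 is out (column A already has a 4). A8 is out (row 8 already has a 4). B8 is out (row 8 already has a 4). C8 is out (row 8 already has a 4). The remaining empty cells in box 7 are similarly blocked.
So the only cell in box 7 that can hold 4 is C7.
Therefore C7 = 4.

4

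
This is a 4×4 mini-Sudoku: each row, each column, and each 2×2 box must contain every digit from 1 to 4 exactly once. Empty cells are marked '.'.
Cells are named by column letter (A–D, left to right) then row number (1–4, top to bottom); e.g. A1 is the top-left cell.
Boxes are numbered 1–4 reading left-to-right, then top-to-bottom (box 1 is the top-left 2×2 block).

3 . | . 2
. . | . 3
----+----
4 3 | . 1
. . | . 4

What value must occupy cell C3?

Row 3 already contains {1, 3, 4}.
Column C already contains {}.
Its 2×2 block (box 4) already contains {1, 4}.
The only value from 1–4 not eliminated is 2, so C3 = 2.

2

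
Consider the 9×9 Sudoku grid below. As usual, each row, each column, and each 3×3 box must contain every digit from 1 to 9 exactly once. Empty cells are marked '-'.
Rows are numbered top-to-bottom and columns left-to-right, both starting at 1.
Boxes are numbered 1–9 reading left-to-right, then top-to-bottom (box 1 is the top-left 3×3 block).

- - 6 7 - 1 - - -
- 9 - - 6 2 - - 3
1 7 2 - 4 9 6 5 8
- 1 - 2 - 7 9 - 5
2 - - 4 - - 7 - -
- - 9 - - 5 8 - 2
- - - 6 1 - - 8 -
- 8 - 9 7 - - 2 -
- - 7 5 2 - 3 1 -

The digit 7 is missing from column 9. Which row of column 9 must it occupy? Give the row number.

Consider where 7 can go in column 9.
R1C9 is out (row 1 already has a 7).
R5C9 is out (row 5 already has a 7).
R8C9 is out (row 8 already has a 7).
R9C9 is out (row 9 already has a 7).
So the only cell in column 9 that can hold 7 is R7C9.
That is row 7.

7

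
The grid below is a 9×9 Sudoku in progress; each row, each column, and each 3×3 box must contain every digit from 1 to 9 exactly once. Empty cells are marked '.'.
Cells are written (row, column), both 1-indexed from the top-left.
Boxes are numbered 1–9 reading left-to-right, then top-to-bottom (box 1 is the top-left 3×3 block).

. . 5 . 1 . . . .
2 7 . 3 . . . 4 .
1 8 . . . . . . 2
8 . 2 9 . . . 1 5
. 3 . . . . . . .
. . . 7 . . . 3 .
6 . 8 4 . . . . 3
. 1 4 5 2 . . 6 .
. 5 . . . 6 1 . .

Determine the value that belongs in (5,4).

Cell (5,4) itself could take any of {1, 2, 6, 8} by direct elimination.
Consider where 1 can go in column 4.
(1,4) is out (row 1 already has a 1).
(3,4) is out (row 3 already has a 1).
(9,4) is out (row 9 already has a 1).
So the only cell in column 4 that can hold 1 is (5,4).
Therefore (5,4) = 1.

1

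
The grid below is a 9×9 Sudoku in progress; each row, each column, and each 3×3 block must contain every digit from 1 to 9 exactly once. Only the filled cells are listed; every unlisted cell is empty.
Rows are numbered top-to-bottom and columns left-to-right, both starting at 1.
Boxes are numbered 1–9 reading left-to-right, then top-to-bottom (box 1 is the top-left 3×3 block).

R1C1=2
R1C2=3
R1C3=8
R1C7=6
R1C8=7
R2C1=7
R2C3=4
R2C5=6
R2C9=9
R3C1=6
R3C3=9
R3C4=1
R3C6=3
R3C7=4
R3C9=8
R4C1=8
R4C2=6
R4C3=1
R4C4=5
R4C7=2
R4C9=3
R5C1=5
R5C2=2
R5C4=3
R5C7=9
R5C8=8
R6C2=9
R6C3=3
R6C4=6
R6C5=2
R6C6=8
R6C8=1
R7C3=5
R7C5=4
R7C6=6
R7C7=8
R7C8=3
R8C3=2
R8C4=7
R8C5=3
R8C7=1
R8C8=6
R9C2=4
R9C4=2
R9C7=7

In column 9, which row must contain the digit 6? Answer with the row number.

5

Consider where 6 can go in column 9.
R1C9 is out (row 1 already has a 6).
R6C9 is out (row 6 already has a 6).
R7C9 is out (row 7 already has a 6).
R8C9 is out (row 8 already has a 6).
R9C9 is out (box 9 already has a 6).
So the only cell in column 9 that can hold 6 is R5C9.
That is row 5.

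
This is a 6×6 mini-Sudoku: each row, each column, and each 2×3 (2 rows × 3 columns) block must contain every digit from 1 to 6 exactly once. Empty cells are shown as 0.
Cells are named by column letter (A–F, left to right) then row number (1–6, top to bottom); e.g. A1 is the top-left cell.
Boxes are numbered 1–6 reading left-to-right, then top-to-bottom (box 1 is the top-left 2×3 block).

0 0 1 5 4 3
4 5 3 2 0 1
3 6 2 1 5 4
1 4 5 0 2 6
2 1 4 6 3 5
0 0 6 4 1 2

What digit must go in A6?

5

Row 6 already contains {1, 2, 4, 6}.
Column A already contains {1, 2, 3, 4}.
Its 2×3 block (box 5) already contains {1, 2, 4, 6}.
The only value from 1–6 not eliminated is 5, so A6 = 5.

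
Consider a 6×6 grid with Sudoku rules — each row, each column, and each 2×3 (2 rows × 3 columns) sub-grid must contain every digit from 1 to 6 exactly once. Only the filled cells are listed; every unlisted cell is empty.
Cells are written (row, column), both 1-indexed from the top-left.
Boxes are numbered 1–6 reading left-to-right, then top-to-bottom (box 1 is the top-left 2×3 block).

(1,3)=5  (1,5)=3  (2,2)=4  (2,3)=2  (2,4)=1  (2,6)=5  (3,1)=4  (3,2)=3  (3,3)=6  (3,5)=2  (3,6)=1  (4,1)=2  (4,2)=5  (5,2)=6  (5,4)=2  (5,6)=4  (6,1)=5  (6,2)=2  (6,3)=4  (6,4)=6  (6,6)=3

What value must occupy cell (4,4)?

Cell (4,4) itself could take any of {3, 4} by direct elimination.
Consider where 3 can go in row 4.
(4,3) is out (box 3 already has a 3).
(4,5) is out (column 5 already has a 3).
(4,6) is out (column 6 already has a 3).
So the only cell in row 4 that can hold 3 is (4,4).
Therefore (4,4) = 3.

3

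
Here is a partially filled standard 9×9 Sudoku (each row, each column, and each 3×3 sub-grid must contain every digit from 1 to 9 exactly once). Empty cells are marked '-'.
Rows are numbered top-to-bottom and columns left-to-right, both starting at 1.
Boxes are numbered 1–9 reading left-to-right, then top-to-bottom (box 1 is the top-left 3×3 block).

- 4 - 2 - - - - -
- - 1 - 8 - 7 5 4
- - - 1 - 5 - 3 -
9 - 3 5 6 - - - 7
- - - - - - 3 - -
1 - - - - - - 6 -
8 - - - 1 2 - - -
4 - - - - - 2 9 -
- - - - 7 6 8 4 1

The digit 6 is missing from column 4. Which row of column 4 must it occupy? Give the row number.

Consider where 6 can go in column 4.
r5c4 is out (box 5 already has a 6).
r6c4 is out (row 6 already has a 6).
r7c4 is out (box 8 already has a 6).
r8c4 is out (box 8 already has a 6).
r9c4 is out (row 9 already has a 6).
So the only cell in column 4 that can hold 6 is r2c4.
That is row 2.

2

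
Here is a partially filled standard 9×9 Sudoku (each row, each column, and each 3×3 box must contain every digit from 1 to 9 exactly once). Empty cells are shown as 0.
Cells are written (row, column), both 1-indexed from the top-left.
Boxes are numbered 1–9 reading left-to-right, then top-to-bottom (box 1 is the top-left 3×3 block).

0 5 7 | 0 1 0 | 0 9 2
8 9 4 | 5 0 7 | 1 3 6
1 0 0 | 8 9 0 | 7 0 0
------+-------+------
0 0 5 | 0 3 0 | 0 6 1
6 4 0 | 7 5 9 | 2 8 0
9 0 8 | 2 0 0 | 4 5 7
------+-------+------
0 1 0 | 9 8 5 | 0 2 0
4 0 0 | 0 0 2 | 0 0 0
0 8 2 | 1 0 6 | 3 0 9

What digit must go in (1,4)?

Cell (1,4) itself could take any of {3, 4, 6} by direct elimination.
Consider where 6 can go in box 2.
(1,6) is out (column 6 already has a 6).
(2,5) is out (row 2 already has a 6).
(3,6) is out (column 6 already has a 6).
So the only cell in box 2 that can hold 6 is (1,4).
Therefore (1,4) = 6.

6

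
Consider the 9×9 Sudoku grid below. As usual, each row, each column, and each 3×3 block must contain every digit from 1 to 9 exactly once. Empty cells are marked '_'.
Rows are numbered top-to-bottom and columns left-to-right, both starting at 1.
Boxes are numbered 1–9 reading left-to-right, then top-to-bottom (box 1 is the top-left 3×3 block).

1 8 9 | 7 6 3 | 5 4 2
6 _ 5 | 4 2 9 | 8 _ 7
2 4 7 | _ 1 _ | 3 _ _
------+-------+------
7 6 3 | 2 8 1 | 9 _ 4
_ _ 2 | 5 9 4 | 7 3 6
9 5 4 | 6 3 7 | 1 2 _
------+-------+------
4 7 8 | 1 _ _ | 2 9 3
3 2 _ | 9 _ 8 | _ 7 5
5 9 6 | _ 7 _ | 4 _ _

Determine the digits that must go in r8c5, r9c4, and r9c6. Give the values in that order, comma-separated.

4,3,2

For r8c5:
  Row 8 already contains {2, 3, 5, 7, 8, 9}.
  Column 5 already contains {1, 2, 3, 6, 7, 8, 9}.
  Its 3×3 block (box 8) already contains {1, 7, 8, 9}.
  The only value from 1–9 not eliminated is 4, so r8c5 = 4.
For r9c4:
  Row 9 already contains {4, 5, 6, 7, 9}.
  Column 4 already contains {1, 2, 4, 5, 6, 7, 9}.
  Its 3×3 block (box 8) already contains {1, 7, 8, 9}.
  The only value from 1–9 not eliminated is 3, so r9c4 = 3.
For r9c6:
  Row 9 already contains {4, 5, 6, 7, 9}.
  Column 6 already contains {1, 3, 4, 7, 8, 9}.
  Its 3×3 block (box 8) already contains {1, 7, 8, 9}.
  The only value from 1–9 not eliminated is 2, so r9c6 = 2.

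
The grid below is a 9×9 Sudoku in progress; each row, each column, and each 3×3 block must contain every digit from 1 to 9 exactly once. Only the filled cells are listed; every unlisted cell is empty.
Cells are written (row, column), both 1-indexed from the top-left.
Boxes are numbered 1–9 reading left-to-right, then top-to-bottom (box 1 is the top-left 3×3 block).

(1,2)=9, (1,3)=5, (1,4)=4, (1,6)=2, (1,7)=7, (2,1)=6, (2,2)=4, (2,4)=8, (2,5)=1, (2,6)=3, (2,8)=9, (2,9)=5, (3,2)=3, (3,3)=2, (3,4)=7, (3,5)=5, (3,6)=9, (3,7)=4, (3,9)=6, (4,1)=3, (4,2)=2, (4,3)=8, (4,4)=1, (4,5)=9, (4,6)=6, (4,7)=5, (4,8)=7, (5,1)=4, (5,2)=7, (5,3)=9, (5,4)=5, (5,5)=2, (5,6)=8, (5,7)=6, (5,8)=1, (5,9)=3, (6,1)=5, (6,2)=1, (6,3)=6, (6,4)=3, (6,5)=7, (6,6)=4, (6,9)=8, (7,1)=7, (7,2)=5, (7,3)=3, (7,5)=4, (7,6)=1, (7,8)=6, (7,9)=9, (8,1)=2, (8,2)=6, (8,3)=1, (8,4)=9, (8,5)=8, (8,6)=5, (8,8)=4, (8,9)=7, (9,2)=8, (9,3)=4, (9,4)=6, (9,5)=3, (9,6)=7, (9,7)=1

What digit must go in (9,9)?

2

Row 9 already contains {1, 3, 4, 6, 7, 8}.
Column 9 already contains {3, 5, 6, 7, 8, 9}.
Its 3×3 block (box 9) already contains {1, 4, 6, 7, 9}.
The only value from 1–9 not eliminated is 2, so (9,9) = 2.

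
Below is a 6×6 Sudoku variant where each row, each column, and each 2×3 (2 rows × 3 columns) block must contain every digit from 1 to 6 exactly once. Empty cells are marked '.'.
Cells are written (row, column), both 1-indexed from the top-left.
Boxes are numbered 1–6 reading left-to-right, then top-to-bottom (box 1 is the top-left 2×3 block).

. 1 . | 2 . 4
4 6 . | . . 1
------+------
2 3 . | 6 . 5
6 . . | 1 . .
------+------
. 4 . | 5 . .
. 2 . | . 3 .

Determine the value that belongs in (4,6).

3

Cell (4,6) itself could take any of {2, 3} by direct elimination.
Consider where 3 can go in column 6.
(5,6) is out (box 6 already has a 3).
(6,6) is out (row 6 already has a 3).
So the only cell in column 6 that can hold 3 is (4,6).
Therefore (4,6) = 3.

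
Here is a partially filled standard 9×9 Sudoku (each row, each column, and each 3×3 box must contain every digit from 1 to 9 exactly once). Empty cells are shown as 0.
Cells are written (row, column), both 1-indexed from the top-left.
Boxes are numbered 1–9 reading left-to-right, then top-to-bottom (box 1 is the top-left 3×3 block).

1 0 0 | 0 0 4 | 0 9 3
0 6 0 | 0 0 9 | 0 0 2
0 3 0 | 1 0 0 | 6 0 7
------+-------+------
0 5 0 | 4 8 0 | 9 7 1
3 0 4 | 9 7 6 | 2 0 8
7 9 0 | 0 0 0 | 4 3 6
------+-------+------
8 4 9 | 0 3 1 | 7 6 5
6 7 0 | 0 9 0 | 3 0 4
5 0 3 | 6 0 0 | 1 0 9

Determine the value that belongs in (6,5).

1

Cell (6,5) itself could take any of {1, 2, 5} by direct elimination.
Consider where 1 can go in column 5.
(1,5) is out (row 1 already has a 1).
(2,5) is out (box 2 already has a 1).
(3,5) is out (row 3 already has a 1).
(9,5) is out (row 9 already has a 1).
So the only cell in column 5 that can hold 1 is (6,5).
Therefore (6,5) = 1.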